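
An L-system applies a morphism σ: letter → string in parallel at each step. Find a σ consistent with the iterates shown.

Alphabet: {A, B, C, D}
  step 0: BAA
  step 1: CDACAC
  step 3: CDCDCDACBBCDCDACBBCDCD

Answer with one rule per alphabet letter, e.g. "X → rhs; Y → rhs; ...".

  step 0 ⇒ step 1: BAA ⇒ CD·AC·AC
    A ↦ AC
    B ↦ CD
    C ↦ BB  (constrained at step 1)
    D ↦ B  (constrained at step 1)

A->AC, B->CD, C->BB, D->B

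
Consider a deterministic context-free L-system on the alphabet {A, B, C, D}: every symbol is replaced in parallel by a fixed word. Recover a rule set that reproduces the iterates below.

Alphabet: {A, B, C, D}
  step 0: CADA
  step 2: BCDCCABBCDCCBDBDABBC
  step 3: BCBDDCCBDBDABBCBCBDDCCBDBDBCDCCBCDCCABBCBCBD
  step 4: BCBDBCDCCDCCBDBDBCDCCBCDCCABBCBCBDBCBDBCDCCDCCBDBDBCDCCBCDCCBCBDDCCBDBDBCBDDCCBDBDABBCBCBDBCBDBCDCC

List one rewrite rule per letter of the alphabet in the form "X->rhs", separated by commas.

  step 3 ⇒ step 4: BCBDDCCBDBDABBCBCBDDCCBDBDBCDCCBCDCCABBCBCBD ⇒ BC·BD·BC·DCC·DCC·BD·BD·BC·DCC·BC·DCC·AB·BC·BC·BD·BC·BD·BC·DCC·DCC·BD·BD·BC·DCC·BC·DCC·BC·BD·DCC·BD·BD·BC·BD·DCC·BD·BD·AB·BC·BC·BD·BC·BD·BC·DCC
    A ↦ AB
    B ↦ BC
    C ↦ BD
    D ↦ DCC

A->AB, B->BC, C->BD, D->DCC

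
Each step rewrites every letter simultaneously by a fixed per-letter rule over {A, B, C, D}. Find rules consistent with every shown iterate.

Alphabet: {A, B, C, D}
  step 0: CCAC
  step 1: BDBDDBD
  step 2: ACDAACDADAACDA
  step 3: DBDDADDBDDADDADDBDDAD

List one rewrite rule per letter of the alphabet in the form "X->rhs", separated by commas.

A->D, B->AC, C->BD, D->DA

  step 2 ⇒ step 3: ACDAACDADAACDA ⇒ D·BD·DA·D·D·BD·DA·D·DA·D·D·BD·DA·D
    A ↦ D
    C ↦ BD
    D ↦ DA
  step 1 ⇒ step 2: BDBDDBD ⇒ AC·DA·AC·DA·DA·AC·DA
    B ↦ AC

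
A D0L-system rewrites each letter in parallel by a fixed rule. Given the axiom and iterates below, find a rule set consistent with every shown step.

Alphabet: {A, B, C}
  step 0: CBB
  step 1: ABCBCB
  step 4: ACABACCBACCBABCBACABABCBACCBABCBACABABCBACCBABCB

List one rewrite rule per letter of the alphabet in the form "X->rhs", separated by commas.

  step 0 ⇒ step 1: CBB ⇒ AB·CB·CB
    B ↦ CB
    C ↦ AB
    A ↦ AC  (constrained at step 1)

A->AC, B->CB, C->AB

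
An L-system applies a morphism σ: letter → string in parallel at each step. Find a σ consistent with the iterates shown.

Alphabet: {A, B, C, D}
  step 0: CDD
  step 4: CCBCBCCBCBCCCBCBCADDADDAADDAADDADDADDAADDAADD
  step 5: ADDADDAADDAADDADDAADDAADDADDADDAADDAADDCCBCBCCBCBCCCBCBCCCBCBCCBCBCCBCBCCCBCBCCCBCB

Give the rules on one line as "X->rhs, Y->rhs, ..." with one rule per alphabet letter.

A->C, B->A, C->ADD, D->CB

  step 4 ⇒ step 5: CCBCBCCBCBCCCBCBCADDADDAADDAADDADDADDAADDAADD ⇒ ADD·ADD·A·ADD·A·ADD·ADD·A·ADD·A·ADD·ADD·ADD·A·ADD·A·ADD·C·CB·CB·C·CB·CB·C·C·CB·CB·C·C·CB·CB·C·CB·CB·C·CB·CB·C·C·CB·CB·C·C·CB·CB
    A ↦ C
    B ↦ A
    C ↦ ADD
    D ↦ CB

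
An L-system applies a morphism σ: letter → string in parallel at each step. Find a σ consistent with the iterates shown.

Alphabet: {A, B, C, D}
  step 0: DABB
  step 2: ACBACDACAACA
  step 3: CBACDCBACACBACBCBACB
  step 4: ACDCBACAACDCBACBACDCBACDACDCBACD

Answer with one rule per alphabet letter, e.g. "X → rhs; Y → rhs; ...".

A->CB, B->CD, C->A, D->CA

  step 3 ⇒ step 4: CBACDCBACACBACBCBACB ⇒ A·CD·CB·A·CA·A·CD·CB·A·CB·A·CD·CB·A·CD·A·CD·CB·A·CD
    A ↦ CB
    B ↦ CD
    C ↦ A
    D ↦ CA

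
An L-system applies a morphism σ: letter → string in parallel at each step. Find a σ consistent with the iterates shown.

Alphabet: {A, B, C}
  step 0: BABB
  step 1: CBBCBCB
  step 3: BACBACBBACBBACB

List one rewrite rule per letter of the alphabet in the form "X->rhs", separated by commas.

A->B, B->CB, C->A

  step 0 ⇒ step 1: BABB ⇒ CB·B·CB·CB
    A ↦ B
    B ↦ CB
    C ↦ A  (constrained at step 1)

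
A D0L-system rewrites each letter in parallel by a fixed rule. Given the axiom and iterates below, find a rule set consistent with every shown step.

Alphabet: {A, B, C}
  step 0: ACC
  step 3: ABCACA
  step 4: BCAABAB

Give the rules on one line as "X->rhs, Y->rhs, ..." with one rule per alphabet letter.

A->B, B->CA, C->A

  step 3 ⇒ step 4: ABCACA ⇒ B·CA·A·B·A·B
    A ↦ B
    B ↦ CA
    C ↦ A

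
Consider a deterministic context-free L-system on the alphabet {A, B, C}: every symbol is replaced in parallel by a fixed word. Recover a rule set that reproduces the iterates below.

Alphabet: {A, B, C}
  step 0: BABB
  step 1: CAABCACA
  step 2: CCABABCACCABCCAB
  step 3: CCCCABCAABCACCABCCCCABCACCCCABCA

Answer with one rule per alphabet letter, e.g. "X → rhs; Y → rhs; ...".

A->AB, B->CA, C->CC

  step 2 ⇒ step 3: CCABABCACCABCCAB ⇒ CC·CC·AB·CA·AB·CA·CC·AB·CC·CC·AB·CA·CC·CC·AB·CA
    A ↦ AB
    B ↦ CA
    C ↦ CC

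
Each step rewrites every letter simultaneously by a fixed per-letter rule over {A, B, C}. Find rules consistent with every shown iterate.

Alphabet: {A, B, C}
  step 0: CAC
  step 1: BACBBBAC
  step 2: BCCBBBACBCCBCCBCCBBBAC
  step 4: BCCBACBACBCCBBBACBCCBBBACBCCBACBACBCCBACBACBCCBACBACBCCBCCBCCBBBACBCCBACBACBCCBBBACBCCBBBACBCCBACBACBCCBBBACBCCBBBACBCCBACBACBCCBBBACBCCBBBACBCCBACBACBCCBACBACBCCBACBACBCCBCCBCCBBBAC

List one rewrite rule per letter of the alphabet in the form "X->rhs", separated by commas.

  step 1 ⇒ step 2: BACBBBAC ⇒ BCC·BB·BAC·BCC·BCC·BCC·BB·BAC
    A ↦ BB
    B ↦ BCC
    C ↦ BAC

A->BB, B->BCC, C->BAC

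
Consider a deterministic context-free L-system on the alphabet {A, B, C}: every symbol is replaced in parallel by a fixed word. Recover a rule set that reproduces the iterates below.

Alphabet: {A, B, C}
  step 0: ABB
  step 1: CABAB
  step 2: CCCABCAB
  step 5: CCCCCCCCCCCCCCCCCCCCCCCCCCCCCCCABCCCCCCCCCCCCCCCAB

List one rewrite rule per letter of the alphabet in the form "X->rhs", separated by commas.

A->C, B->AB, C->CC

  step 1 ⇒ step 2: CABAB ⇒ CC·C·AB·C·AB
    A ↦ C
    B ↦ AB
    C ↦ CC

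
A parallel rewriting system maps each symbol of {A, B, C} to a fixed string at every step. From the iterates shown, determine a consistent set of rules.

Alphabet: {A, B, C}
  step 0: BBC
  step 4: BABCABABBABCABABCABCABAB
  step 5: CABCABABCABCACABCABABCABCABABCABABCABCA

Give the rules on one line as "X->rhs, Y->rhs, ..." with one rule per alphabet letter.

  step 4 ⇒ step 5: BABCABABBABCABABCABCABAB ⇒ CA·B·CA·BA·B·CA·B·CA·CA·B·CA·BA·B·CA·B·CA·BA·B·CA·BA·B·CA·B·CA
    A ↦ B
    B ↦ CA
    C ↦ BA

A->B, B->CA, C->BA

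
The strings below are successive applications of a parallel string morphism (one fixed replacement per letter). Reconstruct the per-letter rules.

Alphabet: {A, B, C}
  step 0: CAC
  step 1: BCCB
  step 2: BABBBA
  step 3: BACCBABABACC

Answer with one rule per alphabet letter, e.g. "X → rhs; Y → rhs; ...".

  step 2 ⇒ step 3: BABBBA ⇒ BA·CC·BA·BA·BA·CC
    A ↦ CC
    B ↦ BA
  step 0 ⇒ step 1: CAC ⇒ B·CC·B
    C ↦ B

A->CC, B->BA, C->B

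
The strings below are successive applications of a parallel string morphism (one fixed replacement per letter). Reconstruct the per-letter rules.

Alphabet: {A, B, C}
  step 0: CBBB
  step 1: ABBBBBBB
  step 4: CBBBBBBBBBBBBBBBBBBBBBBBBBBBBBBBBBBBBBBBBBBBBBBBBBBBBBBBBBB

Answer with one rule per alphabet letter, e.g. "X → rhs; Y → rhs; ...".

  step 0 ⇒ step 1: CBBB ⇒ AB·BB·BB·BB
    B ↦ BB
    C ↦ AB
    A ↦ C  (constrained at step 1)

A->C, B->BB, C->AB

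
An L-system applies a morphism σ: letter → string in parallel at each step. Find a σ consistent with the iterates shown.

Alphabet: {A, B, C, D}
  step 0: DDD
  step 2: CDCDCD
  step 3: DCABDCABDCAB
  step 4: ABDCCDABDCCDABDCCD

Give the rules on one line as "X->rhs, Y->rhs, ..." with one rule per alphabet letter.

A->C, B->D, C->DC, D->AB

  step 3 ⇒ step 4: DCABDCABDCAB ⇒ AB·DC·C·D·AB·DC·C·D·AB·DC·C·D
    A ↦ C
    B ↦ D
    C ↦ DC
    D ↦ AB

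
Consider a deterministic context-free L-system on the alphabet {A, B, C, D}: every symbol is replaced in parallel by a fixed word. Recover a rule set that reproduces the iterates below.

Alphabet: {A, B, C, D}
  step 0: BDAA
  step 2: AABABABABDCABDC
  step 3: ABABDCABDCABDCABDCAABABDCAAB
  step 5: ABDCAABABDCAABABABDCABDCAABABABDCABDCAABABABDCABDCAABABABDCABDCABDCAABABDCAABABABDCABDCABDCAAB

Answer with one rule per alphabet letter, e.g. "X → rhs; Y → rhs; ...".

  step 2 ⇒ step 3: AABABABABDCABDC ⇒ AB·AB·DC·AB·DC·AB·DC·AB·DC·AA·B·AB·DC·AA·B
    A ↦ AB
    B ↦ DC
    C ↦ B
    D ↦ AA

A->AB, B->DC, C->B, D->AA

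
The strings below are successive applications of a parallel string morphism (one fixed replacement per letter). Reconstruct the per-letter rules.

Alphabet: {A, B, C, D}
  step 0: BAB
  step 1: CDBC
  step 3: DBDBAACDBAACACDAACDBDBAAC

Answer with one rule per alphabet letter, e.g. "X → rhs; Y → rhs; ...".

A->DB, B->C, C->AAC, D->ACD

  step 0 ⇒ step 1: BAB ⇒ C·DB·C
    A ↦ DB
    B ↦ C
    C ↦ AAC  (constrained at step 1)
    D ↦ ACD  (constrained at step 1)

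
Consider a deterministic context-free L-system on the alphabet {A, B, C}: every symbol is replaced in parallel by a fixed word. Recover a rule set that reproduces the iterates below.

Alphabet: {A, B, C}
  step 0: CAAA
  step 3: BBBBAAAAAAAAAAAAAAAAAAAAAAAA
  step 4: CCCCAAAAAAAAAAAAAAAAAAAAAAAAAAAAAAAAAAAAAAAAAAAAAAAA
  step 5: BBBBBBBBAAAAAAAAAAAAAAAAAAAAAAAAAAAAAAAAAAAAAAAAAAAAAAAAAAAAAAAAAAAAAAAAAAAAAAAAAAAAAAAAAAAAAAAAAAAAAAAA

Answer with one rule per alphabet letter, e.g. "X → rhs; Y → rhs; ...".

  step 4 ⇒ step 5: CCCCAAAAAAAAAAAAAAAAAAAAAAAAAAAAAAAAAAAAAAAAAAAAAAAA ⇒ BB·BB·BB·BB·AA·AA·AA·AA·AA·AA·AA·AA·AA·AA·AA·AA·AA·AA·AA·AA·AA·AA·AA·AA·AA·AA·AA·AA·AA·AA·AA·AA·AA·AA·AA·AA·AA·AA·AA·AA·AA·AA·AA·AA·AA·AA·AA·AA·AA·AA·AA·AA
    A ↦ AA
    C ↦ BB
  step 3 ⇒ step 4: BBBBAAAAAAAAAAAAAAAAAAAAAAAA ⇒ C·C·C·C·AA·AA·AA·AA·AA·AA·AA·AA·AA·AA·AA·AA·AA·AA·AA·AA·AA·AA·AA·AA·AA·AA·AA·AA
    B ↦ C

A->AA, B->C, C->BB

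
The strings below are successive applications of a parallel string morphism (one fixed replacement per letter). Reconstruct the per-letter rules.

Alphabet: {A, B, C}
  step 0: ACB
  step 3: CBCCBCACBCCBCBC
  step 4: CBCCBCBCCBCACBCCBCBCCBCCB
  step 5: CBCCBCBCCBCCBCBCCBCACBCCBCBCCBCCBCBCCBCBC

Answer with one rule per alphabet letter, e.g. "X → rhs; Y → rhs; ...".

A->CA, B->C, C->CB

  step 4 ⇒ step 5: CBCCBCBCCBCACBCCBCBCCBCCB ⇒ CB·C·CB·CB·C·CB·C·CB·CB·C·CB·CA·CB·C·CB·CB·C·CB·C·CB·CB·C·CB·CB·C
    A ↦ CA
    B ↦ C
    C ↦ CB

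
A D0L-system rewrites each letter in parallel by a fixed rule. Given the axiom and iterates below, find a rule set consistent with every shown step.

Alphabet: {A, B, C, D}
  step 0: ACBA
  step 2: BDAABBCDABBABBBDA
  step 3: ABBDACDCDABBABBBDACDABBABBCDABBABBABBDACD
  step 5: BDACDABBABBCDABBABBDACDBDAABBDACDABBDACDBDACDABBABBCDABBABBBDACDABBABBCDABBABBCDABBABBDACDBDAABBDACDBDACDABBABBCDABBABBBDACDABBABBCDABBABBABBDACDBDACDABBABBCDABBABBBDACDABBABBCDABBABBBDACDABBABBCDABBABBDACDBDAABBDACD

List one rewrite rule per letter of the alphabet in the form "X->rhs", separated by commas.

  step 2 ⇒ step 3: BDAABBCDABBABBBDA ⇒ ABB·DA·CD·CD·ABB·ABB·B·DA·CD·ABB·ABB·CD·ABB·ABB·ABB·DA·CD
    A ↦ CD
    B ↦ ABB
    C ↦ B
    D ↦ DA

A->CD, B->ABB, C->B, D->DA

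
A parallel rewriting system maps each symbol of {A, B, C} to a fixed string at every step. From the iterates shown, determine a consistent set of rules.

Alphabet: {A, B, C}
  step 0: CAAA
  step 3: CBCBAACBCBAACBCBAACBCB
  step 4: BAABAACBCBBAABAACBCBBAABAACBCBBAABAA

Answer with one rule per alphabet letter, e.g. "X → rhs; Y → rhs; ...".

  step 3 ⇒ step 4: CBCBAACBCBAACBCBAACBCB ⇒ B·AA·B·AA·CB·CB·B·AA·B·AA·CB·CB·B·AA·B·AA·CB·CB·B·AA·B·AA
    A ↦ CB
    B ↦ AA
    C ↦ B

A->CB, B->AA, C->B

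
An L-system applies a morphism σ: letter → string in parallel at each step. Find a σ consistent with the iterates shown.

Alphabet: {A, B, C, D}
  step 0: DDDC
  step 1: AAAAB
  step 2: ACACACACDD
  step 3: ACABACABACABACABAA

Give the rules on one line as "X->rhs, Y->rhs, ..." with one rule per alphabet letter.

  step 2 ⇒ step 3: ACACACACDD ⇒ AC·AB·AC·AB·AC·AB·AC·AB·A·A
    A ↦ AC
    C ↦ AB
    D ↦ A
  step 1 ⇒ step 2: AAAAB ⇒ AC·AC·AC·AC·DD
    B ↦ DD

A->AC, B->DD, C->AB, D->A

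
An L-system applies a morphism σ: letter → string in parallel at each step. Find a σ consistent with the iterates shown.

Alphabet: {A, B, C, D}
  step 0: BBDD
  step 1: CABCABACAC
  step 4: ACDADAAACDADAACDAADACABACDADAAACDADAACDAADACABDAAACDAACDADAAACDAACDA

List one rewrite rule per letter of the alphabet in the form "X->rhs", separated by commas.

A->DA, B->CAB, C->A, D->AC

  step 0 ⇒ step 1: BBDD ⇒ CAB·CAB·AC·AC
    B ↦ CAB
    D ↦ AC
    A ↦ DA  (constrained at step 1)
    C ↦ A  (constrained at step 1)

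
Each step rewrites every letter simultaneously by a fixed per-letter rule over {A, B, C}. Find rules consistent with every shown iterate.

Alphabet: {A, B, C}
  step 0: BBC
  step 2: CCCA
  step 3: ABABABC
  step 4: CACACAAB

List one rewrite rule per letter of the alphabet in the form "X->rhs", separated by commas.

A->C, B->A, C->AB

  step 3 ⇒ step 4: ABABABC ⇒ C·A·C·A·C·A·AB
    A ↦ C
    B ↦ A
    C ↦ AB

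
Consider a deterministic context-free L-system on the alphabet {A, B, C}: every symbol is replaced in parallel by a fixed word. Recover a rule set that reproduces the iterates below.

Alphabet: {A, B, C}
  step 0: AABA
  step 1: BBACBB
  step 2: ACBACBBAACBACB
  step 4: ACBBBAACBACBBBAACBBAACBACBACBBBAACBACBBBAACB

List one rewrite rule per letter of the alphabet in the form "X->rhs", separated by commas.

A->B, B->ACB, C->A

  step 1 ⇒ step 2: BBACBB ⇒ ACB·ACB·B·A·ACB·ACB
    A ↦ B
    B ↦ ACB
    C ↦ A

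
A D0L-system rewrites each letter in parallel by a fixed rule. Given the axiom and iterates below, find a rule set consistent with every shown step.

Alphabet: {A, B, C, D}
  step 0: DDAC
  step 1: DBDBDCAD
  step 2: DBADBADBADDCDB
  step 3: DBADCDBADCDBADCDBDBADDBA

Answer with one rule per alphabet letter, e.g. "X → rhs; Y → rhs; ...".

  step 2 ⇒ step 3: DBADBADBADDCDB ⇒ DB·A·DC·DB·A·DC·DB·A·DC·DB·DB·AD·DB·A
    A ↦ DC
    B ↦ A
    C ↦ AD
    D ↦ DB

A->DC, B->A, C->AD, D->DB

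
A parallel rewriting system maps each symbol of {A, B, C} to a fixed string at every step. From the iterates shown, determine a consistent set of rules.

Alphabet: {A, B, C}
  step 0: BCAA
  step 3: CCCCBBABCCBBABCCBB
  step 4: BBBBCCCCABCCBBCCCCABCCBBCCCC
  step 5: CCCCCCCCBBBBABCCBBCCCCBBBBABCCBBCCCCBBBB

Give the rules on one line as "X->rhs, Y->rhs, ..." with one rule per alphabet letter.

  step 4 ⇒ step 5: BBBBCCCCABCCBBCCCCABCCBBCCCC ⇒ CC·CC·CC·CC·B·B·B·B·AB·CC·B·B·CC·CC·B·B·B·B·AB·CC·B·B·CC·CC·B·B·B·B
    A ↦ AB
    B ↦ CC
    C ↦ B

A->AB, B->CC, C->B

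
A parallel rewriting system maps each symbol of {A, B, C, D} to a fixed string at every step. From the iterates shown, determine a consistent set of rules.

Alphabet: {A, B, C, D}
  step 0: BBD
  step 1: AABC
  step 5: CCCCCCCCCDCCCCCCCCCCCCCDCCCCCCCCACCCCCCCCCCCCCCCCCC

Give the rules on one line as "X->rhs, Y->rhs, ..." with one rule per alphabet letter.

A->CD, B->A, C->CC, D->BC

  step 0 ⇒ step 1: BBD ⇒ A·A·BC
    B ↦ A
    D ↦ BC
    A ↦ CD  (constrained at step 1)
    C ↦ CC  (constrained at step 1)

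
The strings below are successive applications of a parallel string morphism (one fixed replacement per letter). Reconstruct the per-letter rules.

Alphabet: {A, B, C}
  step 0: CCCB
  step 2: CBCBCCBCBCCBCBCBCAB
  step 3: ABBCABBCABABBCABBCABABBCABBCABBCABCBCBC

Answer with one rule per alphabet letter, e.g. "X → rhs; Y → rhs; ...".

  step 2 ⇒ step 3: CBCBCCBCBCCBCBCBCAB ⇒ AB·BC·AB·BC·AB·AB·BC·AB·BC·AB·AB·BC·AB·BC·AB·BC·AB·CBC·BC
    A ↦ CBC
    B ↦ BC
    C ↦ AB

A->CBC, B->BC, C->AB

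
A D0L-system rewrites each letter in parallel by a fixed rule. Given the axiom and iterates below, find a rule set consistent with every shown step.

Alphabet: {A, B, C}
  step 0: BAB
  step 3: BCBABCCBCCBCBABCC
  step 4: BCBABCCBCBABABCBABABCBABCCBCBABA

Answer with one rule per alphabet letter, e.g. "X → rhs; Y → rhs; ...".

  step 3 ⇒ step 4: BCBABCCBCCBCBABCC ⇒ BC·BA·BC·C·BC·BA·BA·BC·BA·BA·BC·BA·BC·C·BC·BA·BA
    A ↦ C
    B ↦ BC
    C ↦ BA

A->C, B->BC, C->BA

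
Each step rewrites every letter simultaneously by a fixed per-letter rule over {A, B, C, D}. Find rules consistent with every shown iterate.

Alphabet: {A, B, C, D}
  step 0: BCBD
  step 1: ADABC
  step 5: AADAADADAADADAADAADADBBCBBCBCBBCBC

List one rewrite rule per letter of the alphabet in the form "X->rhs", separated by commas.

A->BBC, B->A, C->D, D->BC

  step 0 ⇒ step 1: BCBD ⇒ A·D·A·BC
    B ↦ A
    C ↦ D
    D ↦ BC
    A ↦ BBC  (constrained at step 1)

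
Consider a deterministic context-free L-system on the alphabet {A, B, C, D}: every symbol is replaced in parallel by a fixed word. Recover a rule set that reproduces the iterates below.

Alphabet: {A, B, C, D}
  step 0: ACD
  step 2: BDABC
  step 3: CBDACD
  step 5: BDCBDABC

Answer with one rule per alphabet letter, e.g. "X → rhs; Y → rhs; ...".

A->DA, B->C, C->D, D->B

  step 2 ⇒ step 3: BDABC ⇒ C·B·DA·C·D
    A ↦ DA
    B ↦ C
    C ↦ D
    D ↦ B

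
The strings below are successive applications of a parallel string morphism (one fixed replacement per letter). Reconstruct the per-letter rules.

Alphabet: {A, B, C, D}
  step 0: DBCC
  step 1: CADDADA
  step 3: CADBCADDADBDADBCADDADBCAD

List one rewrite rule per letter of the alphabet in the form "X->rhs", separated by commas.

A->DB, B->D, C->DA, D->CA

  step 0 ⇒ step 1: DBCC ⇒ CA·D·DA·DA
    B ↦ D
    C ↦ DA
    D ↦ CA
    A ↦ DB  (constrained at step 1)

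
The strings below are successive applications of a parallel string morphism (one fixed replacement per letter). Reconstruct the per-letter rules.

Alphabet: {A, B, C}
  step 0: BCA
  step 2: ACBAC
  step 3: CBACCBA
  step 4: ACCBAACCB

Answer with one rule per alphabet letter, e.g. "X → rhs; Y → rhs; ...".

  step 3 ⇒ step 4: CBACCBA ⇒ A·C·CB·A·A·C·CB
    A ↦ CB
    B ↦ C
    C ↦ A

A->CB, B->C, C->A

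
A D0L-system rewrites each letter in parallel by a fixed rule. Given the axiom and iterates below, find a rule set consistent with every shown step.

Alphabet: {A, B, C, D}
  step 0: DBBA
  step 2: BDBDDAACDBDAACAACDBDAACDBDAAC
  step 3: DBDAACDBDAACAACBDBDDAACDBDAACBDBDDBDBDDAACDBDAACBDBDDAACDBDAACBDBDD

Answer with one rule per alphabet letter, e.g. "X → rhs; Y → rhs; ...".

  step 2 ⇒ step 3: BDBDDAACDBDAACAACDBDAACDBDAAC ⇒ DBD·AAC·DBD·AAC·AAC·BD·BD·D·AAC·DBD·AAC·BD·BD·D·BD·BD·D·AAC·DBD·AAC·BD·BD·D·AAC·DBD·AAC·BD·BD·D
    A ↦ BD
    B ↦ DBD
    C ↦ D
    D ↦ AAC

A->BD, B->DBD, C->D, D->AAC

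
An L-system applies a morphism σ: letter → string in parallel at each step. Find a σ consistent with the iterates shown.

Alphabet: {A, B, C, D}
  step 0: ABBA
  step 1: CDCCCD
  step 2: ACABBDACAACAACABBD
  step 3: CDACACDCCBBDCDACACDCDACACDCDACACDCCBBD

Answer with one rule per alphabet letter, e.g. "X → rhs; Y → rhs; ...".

  step 2 ⇒ step 3: ACABBDACAACAACABBD ⇒ CD·ACA·CD·C·C·BBD·CD·ACA·CD·CD·ACA·CD·CD·ACA·CD·C·C·BBD
    A ↦ CD
    B ↦ C
    C ↦ ACA
    D ↦ BBD

A->CD, B->C, C->ACA, D->BBD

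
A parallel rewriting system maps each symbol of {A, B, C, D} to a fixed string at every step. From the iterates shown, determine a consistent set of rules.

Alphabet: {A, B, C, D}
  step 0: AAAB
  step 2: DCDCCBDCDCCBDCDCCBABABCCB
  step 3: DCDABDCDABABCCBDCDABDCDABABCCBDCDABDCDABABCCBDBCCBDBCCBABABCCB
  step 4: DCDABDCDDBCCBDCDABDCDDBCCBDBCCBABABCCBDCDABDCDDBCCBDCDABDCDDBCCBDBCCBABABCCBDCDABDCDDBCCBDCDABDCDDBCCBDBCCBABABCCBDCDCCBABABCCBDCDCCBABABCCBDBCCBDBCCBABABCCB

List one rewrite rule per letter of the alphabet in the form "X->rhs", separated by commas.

A->DB, B->CCB, C->AB, D->DCD

  step 3 ⇒ step 4: DCDABDCDABABCCBDCDABDCDABABCCBDCDABDCDABABCCBDBCCBDBCCBABABCCB ⇒ DCD·AB·DCD·DB·CCB·DCD·AB·DCD·DB·CCB·DB·CCB·AB·AB·CCB·DCD·AB·DCD·DB·CCB·DCD·AB·DCD·DB·CCB·DB·CCB·AB·AB·CCB·DCD·AB·DCD·DB·CCB·DCD·AB·DCD·DB·CCB·DB·CCB·AB·AB·CCB·DCD·CCB·AB·AB·CCB·DCD·CCB·AB·AB·CCB·DB·CCB·DB·CCB·AB·AB·CCB
    A ↦ DB
    B ↦ CCB
    C ↦ AB
    D ↦ DCD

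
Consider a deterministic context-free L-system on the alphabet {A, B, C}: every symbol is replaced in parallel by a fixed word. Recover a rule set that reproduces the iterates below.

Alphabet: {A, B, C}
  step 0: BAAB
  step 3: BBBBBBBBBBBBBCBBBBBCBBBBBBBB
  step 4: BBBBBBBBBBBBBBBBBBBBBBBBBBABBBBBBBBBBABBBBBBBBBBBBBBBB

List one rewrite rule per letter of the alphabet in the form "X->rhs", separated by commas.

A->BC, B->BB, C->A

  step 3 ⇒ step 4: BBBBBBBBBBBBBCBBBBBCBBBBBBBB ⇒ BB·BB·BB·BB·BB·BB·BB·BB·BB·BB·BB·BB·BB·A·BB·BB·BB·BB·BB·A·BB·BB·BB·BB·BB·BB·BB·BB
    B ↦ BB
    C ↦ A
    A ↦ BC  (constrained at step 0)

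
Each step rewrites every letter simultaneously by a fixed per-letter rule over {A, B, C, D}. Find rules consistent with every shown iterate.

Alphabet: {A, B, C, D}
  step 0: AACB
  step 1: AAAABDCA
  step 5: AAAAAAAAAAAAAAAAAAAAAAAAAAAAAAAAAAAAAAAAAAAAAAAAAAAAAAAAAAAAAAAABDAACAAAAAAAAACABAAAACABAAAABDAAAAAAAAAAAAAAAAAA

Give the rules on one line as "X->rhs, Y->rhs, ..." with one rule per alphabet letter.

A->AA, B->CA, C->BD, D->B

  step 0 ⇒ step 1: AACB ⇒ AA·AA·BD·CA
    A ↦ AA
    B ↦ CA
    C ↦ BD
    D ↦ B  (constrained at step 1)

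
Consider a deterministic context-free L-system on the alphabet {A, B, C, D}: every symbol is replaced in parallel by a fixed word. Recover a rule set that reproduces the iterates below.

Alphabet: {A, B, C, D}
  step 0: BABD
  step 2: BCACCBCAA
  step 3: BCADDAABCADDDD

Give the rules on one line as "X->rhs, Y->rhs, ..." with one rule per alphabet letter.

  step 2 ⇒ step 3: BCACCBCAA ⇒ BC·A·DD·A·A·BC·A·DD·DD
    A ↦ DD
    B ↦ BC
    C ↦ A
    D ↦ C  (constrained at step 0)

A->DD, B->BC, C->A, D->C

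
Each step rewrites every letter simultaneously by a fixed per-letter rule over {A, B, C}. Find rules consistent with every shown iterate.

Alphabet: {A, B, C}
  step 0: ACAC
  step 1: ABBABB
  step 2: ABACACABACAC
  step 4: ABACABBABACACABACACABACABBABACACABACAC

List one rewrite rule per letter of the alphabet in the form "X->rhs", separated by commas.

  step 1 ⇒ step 2: ABBABB ⇒ AB·AC·AC·AB·AC·AC
    A ↦ AB
    B ↦ AC
  step 0 ⇒ step 1: ACAC ⇒ AB·B·AB·B
    C ↦ B

A->AB, B->AC, C->B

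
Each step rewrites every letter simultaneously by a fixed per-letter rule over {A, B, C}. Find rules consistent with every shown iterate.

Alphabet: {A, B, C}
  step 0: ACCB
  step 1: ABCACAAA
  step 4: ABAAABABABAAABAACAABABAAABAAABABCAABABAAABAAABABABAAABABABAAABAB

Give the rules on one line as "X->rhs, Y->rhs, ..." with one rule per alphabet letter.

  step 0 ⇒ step 1: ACCB ⇒ AB·CA·CA·AA
    A ↦ AB
    B ↦ AA
    C ↦ CA

A->AB, B->AA, C->CA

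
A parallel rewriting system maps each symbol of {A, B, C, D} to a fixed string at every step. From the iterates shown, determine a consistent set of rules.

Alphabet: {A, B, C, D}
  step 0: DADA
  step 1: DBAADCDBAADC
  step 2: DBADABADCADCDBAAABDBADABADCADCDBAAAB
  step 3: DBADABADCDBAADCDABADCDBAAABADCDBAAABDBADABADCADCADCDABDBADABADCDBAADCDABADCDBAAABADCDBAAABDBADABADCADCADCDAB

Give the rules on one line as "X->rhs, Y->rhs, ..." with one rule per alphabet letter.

  step 2 ⇒ step 3: DBADABADCADCDBAAABDBADABADCADCDBAAAB ⇒ DBA·DAB·ADC·DBA·ADC·DAB·ADC·DBA·AAB·ADC·DBA·AAB·DBA·DAB·ADC·ADC·ADC·DAB·DBA·DAB·ADC·DBA·ADC·DAB·ADC·DBA·AAB·ADC·DBA·AAB·DBA·DAB·ADC·ADC·ADC·DAB
    A ↦ ADC
    B ↦ DAB
    C ↦ AAB
    D ↦ DBA

A->ADC, B->DAB, C->AAB, D->DBA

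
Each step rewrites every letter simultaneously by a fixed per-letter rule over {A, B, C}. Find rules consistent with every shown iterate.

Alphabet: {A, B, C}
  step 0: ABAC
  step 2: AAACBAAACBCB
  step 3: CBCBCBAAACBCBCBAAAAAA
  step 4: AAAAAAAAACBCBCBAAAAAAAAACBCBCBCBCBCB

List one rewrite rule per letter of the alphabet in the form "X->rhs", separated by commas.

A->CB, B->A, C->AA

  step 3 ⇒ step 4: CBCBCBAAACBCBCBAAAAAA ⇒ AA·A·AA·A·AA·A·CB·CB·CB·AA·A·AA·A·AA·A·CB·CB·CB·CB·CB·CB
    A ↦ CB
    B ↦ A
    C ↦ AA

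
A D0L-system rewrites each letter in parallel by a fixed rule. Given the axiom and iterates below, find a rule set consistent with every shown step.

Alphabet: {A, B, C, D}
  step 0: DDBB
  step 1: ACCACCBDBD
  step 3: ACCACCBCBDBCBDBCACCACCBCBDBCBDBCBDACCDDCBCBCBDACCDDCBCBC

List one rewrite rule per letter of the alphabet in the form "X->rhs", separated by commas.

A->DDC, B->BD, C->BC, D->ACC

  step 0 ⇒ step 1: DDBB ⇒ ACC·ACC·BD·BD
    B ↦ BD
    D ↦ ACC
    A ↦ DDC  (constrained at step 1)
    C ↦ BC  (constrained at step 1)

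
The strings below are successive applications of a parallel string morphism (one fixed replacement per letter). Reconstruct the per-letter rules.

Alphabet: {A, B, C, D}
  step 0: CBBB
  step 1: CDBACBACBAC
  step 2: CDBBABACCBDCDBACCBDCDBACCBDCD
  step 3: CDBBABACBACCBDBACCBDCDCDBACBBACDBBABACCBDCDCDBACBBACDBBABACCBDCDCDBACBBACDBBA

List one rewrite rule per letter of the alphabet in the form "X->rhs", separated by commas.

  step 2 ⇒ step 3: CDBBABACCBDCDBACCBDCDBACCBDCD ⇒ CD·BBA·BAC·BAC·CBD·BAC·CBD·CD·CD·BAC·BBA·CD·BBA·BAC·CBD·CD·CD·BAC·BBA·CD·BBA·BAC·CBD·CD·CD·BAC·BBA·CD·BBA
    A ↦ CBD
    B ↦ BAC
    C ↦ CD
    D ↦ BBA

A->CBD, B->BAC, C->CD, D->BBA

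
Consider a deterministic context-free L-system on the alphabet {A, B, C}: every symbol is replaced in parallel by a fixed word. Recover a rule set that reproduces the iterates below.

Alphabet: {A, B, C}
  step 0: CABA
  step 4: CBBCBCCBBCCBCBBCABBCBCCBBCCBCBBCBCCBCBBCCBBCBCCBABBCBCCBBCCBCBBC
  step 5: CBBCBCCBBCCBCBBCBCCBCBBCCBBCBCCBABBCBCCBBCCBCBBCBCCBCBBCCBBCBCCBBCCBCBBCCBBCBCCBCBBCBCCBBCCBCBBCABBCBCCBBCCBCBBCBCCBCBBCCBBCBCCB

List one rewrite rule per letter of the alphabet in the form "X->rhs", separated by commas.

A->AB, B->BC, C->CB

  step 4 ⇒ step 5: CBBCBCCBBCCBCBBCABBCBCCBBCCBCBBCBCCBCBBCCBBCBCCBABBCBCCBBCCBCBBC ⇒ CB·BC·BC·CB·BC·CB·CB·BC·BC·CB·CB·BC·CB·BC·BC·CB·AB·BC·BC·CB·BC·CB·CB·BC·BC·CB·CB·BC·CB·BC·BC·CB·BC·CB·CB·BC·CB·BC·BC·CB·CB·BC·BC·CB·BC·CB·CB·BC·AB·BC·BC·CB·BC·CB·CB·BC·BC·CB·CB·BC·CB·BC·BC·CB
    A ↦ AB
    B ↦ BC
    C ↦ CB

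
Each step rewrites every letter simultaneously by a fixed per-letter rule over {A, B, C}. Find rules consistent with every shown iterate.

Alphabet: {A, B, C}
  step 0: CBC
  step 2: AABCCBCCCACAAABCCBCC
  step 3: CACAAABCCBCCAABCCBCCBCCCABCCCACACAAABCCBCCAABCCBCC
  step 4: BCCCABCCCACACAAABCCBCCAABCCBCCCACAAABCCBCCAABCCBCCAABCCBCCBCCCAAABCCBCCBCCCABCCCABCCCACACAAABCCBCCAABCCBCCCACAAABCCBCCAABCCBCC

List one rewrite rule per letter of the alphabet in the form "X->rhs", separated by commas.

A->CA, B->AA, C->BCC

  step 3 ⇒ step 4: CACAAABCCBCCAABCCBCCBCCCABCCCACACAAABCCBCCAABCCBCC ⇒ BCC·CA·BCC·CA·CA·CA·AA·BCC·BCC·AA·BCC·BCC·CA·CA·AA·BCC·BCC·AA·BCC·BCC·AA·BCC·BCC·BCC·CA·AA·BCC·BCC·BCC·CA·BCC·CA·BCC·CA·CA·CA·AA·BCC·BCC·AA·BCC·BCC·CA·CA·AA·BCC·BCC·AA·BCC·BCC
    A ↦ CA
    B ↦ AA
    C ↦ BCC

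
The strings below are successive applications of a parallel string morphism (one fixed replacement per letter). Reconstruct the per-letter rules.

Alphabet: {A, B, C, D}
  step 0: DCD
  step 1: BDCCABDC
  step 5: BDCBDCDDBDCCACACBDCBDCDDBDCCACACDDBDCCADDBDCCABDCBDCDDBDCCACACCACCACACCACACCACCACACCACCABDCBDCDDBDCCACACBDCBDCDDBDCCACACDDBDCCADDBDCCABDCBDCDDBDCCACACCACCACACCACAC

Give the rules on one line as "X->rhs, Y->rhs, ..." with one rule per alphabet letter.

A->C, B->DD, C->CA, D->BDC

  step 0 ⇒ step 1: DCD ⇒ BDC·CA·BDC
    C ↦ CA
    D ↦ BDC
    A ↦ C  (constrained at step 1)
    B ↦ DD  (constrained at step 1)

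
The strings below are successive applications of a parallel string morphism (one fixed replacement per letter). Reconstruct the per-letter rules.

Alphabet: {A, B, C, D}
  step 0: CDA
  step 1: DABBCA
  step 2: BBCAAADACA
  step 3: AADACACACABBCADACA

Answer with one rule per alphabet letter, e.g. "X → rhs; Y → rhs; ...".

  step 2 ⇒ step 3: BBCAAADACA ⇒ A·A·DA·CA·CA·CA·BB·CA·DA·CA
    A ↦ CA
    B ↦ A
    C ↦ DA
    D ↦ BB

A->CA, B->A, C->DA, D->BB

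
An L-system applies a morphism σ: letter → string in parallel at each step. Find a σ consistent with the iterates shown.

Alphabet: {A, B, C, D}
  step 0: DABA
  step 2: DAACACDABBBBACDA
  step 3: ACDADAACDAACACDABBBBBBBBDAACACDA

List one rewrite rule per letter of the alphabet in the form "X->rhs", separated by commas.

A->DA, B->BB, C->AC, D->AC

  step 2 ⇒ step 3: DAACACDABBBBACDA ⇒ AC·DA·DA·AC·DA·AC·AC·DA·BB·BB·BB·BB·DA·AC·AC·DA
    A ↦ DA
    B ↦ BB
    C ↦ AC
    D ↦ AC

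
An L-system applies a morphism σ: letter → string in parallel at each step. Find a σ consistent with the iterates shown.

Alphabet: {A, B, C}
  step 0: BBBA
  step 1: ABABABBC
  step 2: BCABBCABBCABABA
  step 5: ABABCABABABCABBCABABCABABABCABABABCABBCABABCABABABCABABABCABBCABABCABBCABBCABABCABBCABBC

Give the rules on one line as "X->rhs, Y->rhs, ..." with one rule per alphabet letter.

  step 1 ⇒ step 2: ABABABBC ⇒ BC·AB·BC·AB·BC·AB·AB·A
    A ↦ BC
    B ↦ AB
    C ↦ A

A->BC, B->AB, C->A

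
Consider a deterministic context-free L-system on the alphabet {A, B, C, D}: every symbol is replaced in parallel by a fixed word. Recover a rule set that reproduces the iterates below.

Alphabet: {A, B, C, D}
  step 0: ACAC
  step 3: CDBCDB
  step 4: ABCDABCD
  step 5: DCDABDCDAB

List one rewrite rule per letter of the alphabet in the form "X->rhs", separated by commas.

A->D, B->CD, C->A, D->B

  step 4 ⇒ step 5: ABCDABCD ⇒ D·CD·A·B·D·CD·A·B
    A ↦ D
    B ↦ CD
    C ↦ A
    D ↦ B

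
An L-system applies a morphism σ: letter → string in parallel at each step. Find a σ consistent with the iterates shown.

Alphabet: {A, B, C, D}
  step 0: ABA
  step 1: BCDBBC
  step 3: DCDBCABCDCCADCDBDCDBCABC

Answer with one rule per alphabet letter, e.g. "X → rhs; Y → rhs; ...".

A->BC, B->DB, C->CA, D->DC

  step 0 ⇒ step 1: ABA ⇒ BC·DB·BC
    A ↦ BC
    B ↦ DB
    C ↦ CA  (constrained at step 1)
    D ↦ DC  (constrained at step 1)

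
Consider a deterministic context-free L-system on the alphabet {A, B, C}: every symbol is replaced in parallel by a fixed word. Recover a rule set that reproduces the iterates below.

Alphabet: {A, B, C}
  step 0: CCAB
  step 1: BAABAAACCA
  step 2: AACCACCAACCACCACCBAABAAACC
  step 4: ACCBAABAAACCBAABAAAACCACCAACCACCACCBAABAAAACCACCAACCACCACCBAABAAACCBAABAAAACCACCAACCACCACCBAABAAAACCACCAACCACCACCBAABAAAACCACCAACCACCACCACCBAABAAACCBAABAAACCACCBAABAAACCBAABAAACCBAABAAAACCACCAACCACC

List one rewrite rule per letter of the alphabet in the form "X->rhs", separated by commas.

A->ACC, B->A, C->BAA

  step 1 ⇒ step 2: BAABAAACCA ⇒ A·ACC·ACC·A·ACC·ACC·ACC·BAA·BAA·ACC
    A ↦ ACC
    B ↦ A
    C ↦ BAA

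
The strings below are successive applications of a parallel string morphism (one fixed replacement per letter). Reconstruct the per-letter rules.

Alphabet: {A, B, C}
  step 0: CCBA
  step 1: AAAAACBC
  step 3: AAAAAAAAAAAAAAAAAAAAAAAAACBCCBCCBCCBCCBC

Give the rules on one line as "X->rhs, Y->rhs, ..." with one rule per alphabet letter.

A->CBC, B->AAA, C->A

  step 0 ⇒ step 1: CCBA ⇒ A·A·AAA·CBC
    A ↦ CBC
    B ↦ AAA
    C ↦ A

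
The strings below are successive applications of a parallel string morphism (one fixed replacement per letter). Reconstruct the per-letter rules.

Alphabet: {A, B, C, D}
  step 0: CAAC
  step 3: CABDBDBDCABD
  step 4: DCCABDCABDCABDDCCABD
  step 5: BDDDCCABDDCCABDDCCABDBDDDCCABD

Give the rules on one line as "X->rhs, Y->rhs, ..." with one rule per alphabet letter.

A->C, B->CA, C->D, D->BD

  step 4 ⇒ step 5: DCCABDCABDCABDDCCABD ⇒ BD·D·D·C·CA·BD·D·C·CA·BD·D·C·CA·BD·BD·D·D·C·CA·BD
    A ↦ C
    B ↦ CA
    C ↦ D
    D ↦ BD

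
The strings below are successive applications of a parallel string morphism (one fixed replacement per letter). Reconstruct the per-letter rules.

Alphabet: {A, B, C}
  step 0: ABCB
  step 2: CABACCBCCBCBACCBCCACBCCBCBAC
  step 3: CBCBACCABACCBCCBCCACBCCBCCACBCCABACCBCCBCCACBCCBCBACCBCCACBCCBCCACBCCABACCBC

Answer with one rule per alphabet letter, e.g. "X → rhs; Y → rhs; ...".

A->BAC, B->CA, C->CBC

  step 2 ⇒ step 3: CABACCBCCBCBACCBCCACBCCBCBAC ⇒ CBC·BAC·CA·BAC·CBC·CBC·CA·CBC·CBC·CA·CBC·CA·BAC·CBC·CBC·CA·CBC·CBC·BAC·CBC·CA·CBC·CBC·CA·CBC·CA·BAC·CBC
    A ↦ BAC
    B ↦ CA
    C ↦ CBC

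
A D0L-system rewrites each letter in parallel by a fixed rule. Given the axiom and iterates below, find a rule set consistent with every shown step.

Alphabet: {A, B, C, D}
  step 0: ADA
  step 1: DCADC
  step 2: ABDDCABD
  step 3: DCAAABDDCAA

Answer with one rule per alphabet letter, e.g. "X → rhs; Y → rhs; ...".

A->DC, B->A, C->BD, D->A

  step 2 ⇒ step 3: ABDDCABD ⇒ DC·A·A·A·BD·DC·A·A
    A ↦ DC
    B ↦ A
    C ↦ BD
    D ↦ A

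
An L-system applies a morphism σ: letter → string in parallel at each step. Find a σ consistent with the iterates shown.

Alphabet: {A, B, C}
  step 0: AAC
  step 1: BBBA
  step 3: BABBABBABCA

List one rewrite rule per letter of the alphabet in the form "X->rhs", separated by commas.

  step 0 ⇒ step 1: AAC ⇒ B·B·BA
    A ↦ B
    C ↦ BA
    B ↦ CA  (constrained at step 1)

A->B, B->CA, C->BA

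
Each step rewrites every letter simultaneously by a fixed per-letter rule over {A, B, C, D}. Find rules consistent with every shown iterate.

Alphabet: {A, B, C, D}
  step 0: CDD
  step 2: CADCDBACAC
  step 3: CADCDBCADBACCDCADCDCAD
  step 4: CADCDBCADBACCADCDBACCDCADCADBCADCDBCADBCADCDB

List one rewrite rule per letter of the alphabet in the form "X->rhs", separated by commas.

A->CD, B->AC, C->CAD, D->B

  step 3 ⇒ step 4: CADCDBCADBACCDCADCDCAD ⇒ CAD·CD·B·CAD·B·AC·CAD·CD·B·AC·CD·CAD·CAD·B·CAD·CD·B·CAD·B·CAD·CD·B
    A ↦ CD
    B ↦ AC
    C ↦ CAD
    D ↦ B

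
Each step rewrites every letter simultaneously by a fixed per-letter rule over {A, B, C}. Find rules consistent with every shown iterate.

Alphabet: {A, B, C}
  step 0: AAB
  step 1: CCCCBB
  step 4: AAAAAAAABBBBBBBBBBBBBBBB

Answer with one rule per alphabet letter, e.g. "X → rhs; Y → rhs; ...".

A->CC, B->BB, C->A

  step 0 ⇒ step 1: AAB ⇒ CC·CC·BB
    A ↦ CC
    B ↦ BB
    C ↦ A  (constrained at step 1)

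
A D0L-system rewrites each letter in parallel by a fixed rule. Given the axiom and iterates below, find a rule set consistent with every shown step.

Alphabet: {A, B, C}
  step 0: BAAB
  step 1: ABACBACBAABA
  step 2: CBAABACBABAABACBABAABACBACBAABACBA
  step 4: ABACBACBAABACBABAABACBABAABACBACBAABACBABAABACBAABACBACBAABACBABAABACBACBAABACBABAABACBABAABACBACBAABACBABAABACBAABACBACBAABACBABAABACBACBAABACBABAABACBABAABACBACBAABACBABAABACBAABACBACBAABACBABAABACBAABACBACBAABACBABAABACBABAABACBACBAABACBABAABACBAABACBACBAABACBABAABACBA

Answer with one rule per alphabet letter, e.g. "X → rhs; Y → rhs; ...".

A->CBA, B->ABA, C->BA

  step 1 ⇒ step 2: ABACBACBAABA ⇒ CBA·ABA·CBA·BA·ABA·CBA·BA·ABA·CBA·CBA·ABA·CBA
    A ↦ CBA
    B ↦ ABA
    C ↦ BA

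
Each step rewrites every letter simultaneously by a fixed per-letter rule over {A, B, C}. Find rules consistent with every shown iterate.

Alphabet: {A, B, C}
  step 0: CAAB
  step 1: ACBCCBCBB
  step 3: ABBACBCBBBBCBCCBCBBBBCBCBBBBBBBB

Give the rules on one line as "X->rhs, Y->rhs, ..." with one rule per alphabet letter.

A->CBC, B->BB, C->A

  step 0 ⇒ step 1: CAAB ⇒ A·CBC·CBC·BB
    A ↦ CBC
    B ↦ BB
    C ↦ A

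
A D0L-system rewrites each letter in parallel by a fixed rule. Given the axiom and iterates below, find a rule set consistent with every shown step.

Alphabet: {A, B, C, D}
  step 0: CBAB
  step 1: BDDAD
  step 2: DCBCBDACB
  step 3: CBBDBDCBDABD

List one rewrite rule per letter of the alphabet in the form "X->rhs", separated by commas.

A->DA, B->D, C->B, D->CB

  step 2 ⇒ step 3: DCBCBDACB ⇒ CB·B·D·B·D·CB·DA·B·D
    A ↦ DA
    B ↦ D
    C ↦ B
    D ↦ CB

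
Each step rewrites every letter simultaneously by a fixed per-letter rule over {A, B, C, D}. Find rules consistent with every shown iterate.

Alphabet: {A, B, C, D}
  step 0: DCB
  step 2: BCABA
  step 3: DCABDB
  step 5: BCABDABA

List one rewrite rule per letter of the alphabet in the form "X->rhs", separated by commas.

  step 2 ⇒ step 3: BCABA ⇒ D·CA·B·D·B
    A ↦ B
    B ↦ D
    C ↦ CA
    D ↦ A  (constrained at step 0)

A->B, B->D, C->CA, D->A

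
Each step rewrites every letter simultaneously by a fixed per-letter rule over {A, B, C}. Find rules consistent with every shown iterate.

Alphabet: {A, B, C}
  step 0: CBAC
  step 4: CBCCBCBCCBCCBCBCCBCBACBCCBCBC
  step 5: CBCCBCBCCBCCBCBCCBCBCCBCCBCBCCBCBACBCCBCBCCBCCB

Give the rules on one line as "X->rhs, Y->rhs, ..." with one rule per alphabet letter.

A->BA, B->C, C->CB

  step 4 ⇒ step 5: CBCCBCBCCBCCBCBCCBCBACBCCBCBC ⇒ CB·C·CB·CB·C·CB·C·CB·CB·C·CB·CB·C·CB·C·CB·CB·C·CB·C·BA·CB·C·CB·CB·C·CB·C·CB
    A ↦ BA
    B ↦ C
    C ↦ CB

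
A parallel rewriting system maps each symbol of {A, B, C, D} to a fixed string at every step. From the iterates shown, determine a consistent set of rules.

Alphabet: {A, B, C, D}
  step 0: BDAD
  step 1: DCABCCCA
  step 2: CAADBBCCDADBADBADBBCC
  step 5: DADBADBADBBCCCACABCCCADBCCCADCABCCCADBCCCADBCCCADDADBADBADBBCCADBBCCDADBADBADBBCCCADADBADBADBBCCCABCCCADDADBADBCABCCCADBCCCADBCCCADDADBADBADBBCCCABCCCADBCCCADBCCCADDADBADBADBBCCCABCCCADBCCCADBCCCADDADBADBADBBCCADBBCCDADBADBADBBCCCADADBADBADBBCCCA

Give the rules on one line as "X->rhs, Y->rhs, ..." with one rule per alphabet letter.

A->BCC, B->D, C->ADB, D->CA

  step 1 ⇒ step 2: DCABCCCA ⇒ CA·ADB·BCC·D·ADB·ADB·ADB·BCC
    A ↦ BCC
    B ↦ D
    C ↦ ADB
    D ↦ CA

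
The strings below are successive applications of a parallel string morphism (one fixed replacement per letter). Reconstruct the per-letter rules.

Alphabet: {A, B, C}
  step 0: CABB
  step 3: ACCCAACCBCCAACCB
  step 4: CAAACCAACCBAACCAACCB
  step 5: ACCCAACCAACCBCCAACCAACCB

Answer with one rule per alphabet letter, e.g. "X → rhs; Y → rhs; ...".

A->C, B->CCB, C->A

  step 4 ⇒ step 5: CAAACCAACCBAACCAACCB ⇒ A·C·C·C·A·A·C·C·A·A·CCB·C·C·A·A·C·C·A·A·CCB
    A ↦ C
    B ↦ CCB
    C ↦ A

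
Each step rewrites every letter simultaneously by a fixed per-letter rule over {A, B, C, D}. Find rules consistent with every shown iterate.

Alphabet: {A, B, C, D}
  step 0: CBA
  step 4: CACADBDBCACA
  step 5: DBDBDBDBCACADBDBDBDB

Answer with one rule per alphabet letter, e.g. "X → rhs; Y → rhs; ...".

  step 4 ⇒ step 5: CACADBDBCACA ⇒ DB·DB·DB·DB·C·A·C·A·DB·DB·DB·DB
    A ↦ DB
    B ↦ A
    C ↦ DB
    D ↦ C

A->DB, B->A, C->DB, D->C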